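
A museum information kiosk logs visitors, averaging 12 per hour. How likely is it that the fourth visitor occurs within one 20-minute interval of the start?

0.5665

Over the interval, μ = 12 × 1/3 = 4 (a 20-minute interval = 1/3 hours).
The fourth arrival falls in the interval iff at least 4 events occur there: P(S_4 ≤ t) = P(N ≥ 4) = 1 − P(N ≤ 3) ≈ 0.5665.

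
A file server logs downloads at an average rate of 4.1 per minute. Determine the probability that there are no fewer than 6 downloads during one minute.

With mean μ = 4.1 per minute,
P(N ≥ 6) = 1 − P(N ≤ 5) = 1 − Σ_{j=0}^{5} e^(−μ) μ^j/j! ≈ 0.2307.

0.2307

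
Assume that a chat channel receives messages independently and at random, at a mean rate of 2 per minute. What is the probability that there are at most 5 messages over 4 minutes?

Over the interval, μ = 2 × 4 = 8 (4 minutes).
P(N ≤ 5) = Σ_{j=0}^{5} e^(−μ) μ^j/j! ≈ 0.1912.

0.1912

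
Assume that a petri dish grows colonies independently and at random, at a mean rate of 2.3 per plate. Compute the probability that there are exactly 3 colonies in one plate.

With mean μ = 2.3 per plate,
P(N = 3) = e^(−μ) μ^3/3! = e^(−2.3) · 2.3^3/6 ≈ 0.2033.

0.2033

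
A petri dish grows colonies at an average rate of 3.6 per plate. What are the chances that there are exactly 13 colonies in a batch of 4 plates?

0.1025

Over the interval, μ = 3.6 × 4 = 14.4 (a batch of 4 plates = 4 plates).
P(N = 13) = e^(−μ) μ^13/13! = e^(−14.4) · 14.4^13/6227020800 ≈ 0.1025.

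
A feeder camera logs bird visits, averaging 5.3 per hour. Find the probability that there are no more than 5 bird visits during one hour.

With mean μ = 5.3 per hour,
P(N ≤ 5) = Σ_{j=0}^{5} e^(−μ) μ^j/j! ≈ 0.5635.

0.5635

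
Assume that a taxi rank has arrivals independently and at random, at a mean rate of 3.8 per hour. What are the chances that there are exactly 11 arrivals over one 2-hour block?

0.0613

Over the interval, μ = 3.8 × 2 = 7.6 (a 2-hour block = 2 hours).
P(N = 11) = e^(−μ) μ^11/11! = e^(−7.6) · 7.6^11/39916800 ≈ 0.0613.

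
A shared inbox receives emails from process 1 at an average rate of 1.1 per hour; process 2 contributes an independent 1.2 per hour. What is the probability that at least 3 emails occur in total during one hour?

Independent Poisson processes superpose: combined rate λ = 1.1 + 1.2 = 2.3 per hour.
So μ = 2.3.
P(N ≥ 3) = 1 − P(N ≤ 2) ≈ 0.4040.

0.4040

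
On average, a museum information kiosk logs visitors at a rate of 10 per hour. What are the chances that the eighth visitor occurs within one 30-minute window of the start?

0.1334

Over the interval, μ = 10 × 0.5 = 5 (a 30-minute window = 0.5 hours).
The eighth arrival falls in the interval iff at least 8 events occur there: P(S_8 ≤ t) = P(N ≥ 8) = 1 − P(N ≤ 7) ≈ 0.1334.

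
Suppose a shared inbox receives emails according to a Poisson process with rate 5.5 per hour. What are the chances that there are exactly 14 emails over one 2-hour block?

Over the interval, μ = 5.5 × 2 = 11 (a 2-hour block = 2 hours).
P(N = 14) = e^(−μ) μ^14/14! = e^(−11) · 11^14/87178291200 ≈ 0.0728.

0.0728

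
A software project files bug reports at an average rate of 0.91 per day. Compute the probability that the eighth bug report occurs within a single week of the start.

0.3083

Over the interval, μ = 0.91 × 7 = 6.37 (a week = 7 days).
The eighth arrival falls in the interval iff at least 8 events occur there: P(S_8 ≤ t) = P(N ≥ 8) = 1 − P(N ≤ 7) ≈ 0.3083.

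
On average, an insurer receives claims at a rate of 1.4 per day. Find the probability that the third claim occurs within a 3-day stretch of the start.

Over the interval, μ = 1.4 × 3 = 4.2 (a 3-day stretch = 3 days).
The third arrival falls in the interval iff at least 3 events occur there: P(S_3 ≤ t) = P(N ≥ 3) = 1 − P(N ≤ 2) ≈ 0.7898.

0.7898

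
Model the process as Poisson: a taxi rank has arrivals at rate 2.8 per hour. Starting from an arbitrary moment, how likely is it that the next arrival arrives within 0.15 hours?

0.3430

Inter-arrival times are exponential with rate λ = 2.8 per hour.
P(T ≤ 0.15) = 1 − e^(−λt) = 1 − e^(−2.8 × 0.15) = 1 − e^(−0.42) ≈ 0.3430.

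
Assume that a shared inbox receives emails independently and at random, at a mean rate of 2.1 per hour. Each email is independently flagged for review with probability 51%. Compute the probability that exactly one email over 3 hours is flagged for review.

0.1293

Thinning: the emails that are flagged for review themselves form a Poisson process with rate 0.51 × 2.1 = 1.071 per hour.
Over the interval, μ = 1.071 × 3 = 3.213 (3 hours).
P(N = 1) = e^(−3.213) · 3.213^1/1! ≈ 0.1293.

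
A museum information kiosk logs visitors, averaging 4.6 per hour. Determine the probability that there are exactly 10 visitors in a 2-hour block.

Over the interval, μ = 4.6 × 2 = 9.2 (a 2-hour block = 2 hours).
P(N = 10) = e^(−μ) μ^10/10! = e^(−9.2) · 9.2^10/3628800 ≈ 0.1210.

0.1210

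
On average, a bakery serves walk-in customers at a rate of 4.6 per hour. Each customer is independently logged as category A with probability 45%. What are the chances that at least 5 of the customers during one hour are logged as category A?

0.0592

Thinning: the customers that are logged as category A themselves form a Poisson process with rate 0.45 × 4.6 = 2.07 per hour.
So μ = 2.07.
P(N ≥ 5) = 1 − P(N ≤ 4) ≈ 0.0592.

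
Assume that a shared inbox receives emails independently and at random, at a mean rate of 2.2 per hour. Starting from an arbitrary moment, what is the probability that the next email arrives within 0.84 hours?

0.8424

Inter-arrival times are exponential with rate λ = 2.2 per hour.
P(T ≤ 0.84) = 1 − e^(−λt) = 1 − e^(−2.2 × 0.84) = 1 − e^(−1.848) ≈ 0.8424.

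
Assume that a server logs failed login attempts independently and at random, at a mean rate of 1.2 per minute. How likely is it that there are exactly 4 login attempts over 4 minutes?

Over the interval, μ = 1.2 × 4 = 4.8 (4 minutes).
P(N = 4) = e^(−μ) μ^4/4! = e^(−4.8) · 4.8^4/24 ≈ 0.1820.

0.1820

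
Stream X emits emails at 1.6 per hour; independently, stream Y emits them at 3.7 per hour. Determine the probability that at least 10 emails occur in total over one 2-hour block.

0.6146

Independent Poisson processes superpose: combined rate λ = 1.6 + 3.7 = 5.3 per hour.
Over the interval, μ = 5.3 × 2 = 10.6 (a 2-hour block = 2 hours).
P(N ≥ 10) = 1 − P(N ≤ 9) ≈ 0.6146.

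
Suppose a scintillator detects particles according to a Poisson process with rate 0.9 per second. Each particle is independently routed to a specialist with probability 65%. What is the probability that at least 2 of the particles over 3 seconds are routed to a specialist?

Thinning: the particles that are routed to a specialist themselves form a Poisson process with rate 0.65 × 0.9 = 0.585 per second.
Over the interval, μ = 0.585 × 3 = 1.755 (3 seconds).
P(N ≥ 2) = 1 − P(N ≤ 1) ≈ 0.5236.

0.5236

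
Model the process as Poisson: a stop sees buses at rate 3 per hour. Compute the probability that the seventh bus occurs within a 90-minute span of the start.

Over the interval, μ = 3 × 1.5 = 4.5 (a 90-minute span = 1.5 hours).
The seventh arrival falls in the interval iff at least 7 events occur there: P(S_7 ≤ t) = P(N ≥ 7) = 1 − P(N ≤ 6) ≈ 0.1689.

0.1689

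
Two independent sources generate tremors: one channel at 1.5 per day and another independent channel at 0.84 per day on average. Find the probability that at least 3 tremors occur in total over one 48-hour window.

Independent Poisson processes superpose: combined rate λ = 1.5 + 0.84 = 2.34 per day.
Over the interval, μ = 2.34 × 2 = 4.68 (a 48-hour window = 2 days).
P(N ≥ 3) = 1 − P(N ≤ 2) ≈ 0.8457.

0.8457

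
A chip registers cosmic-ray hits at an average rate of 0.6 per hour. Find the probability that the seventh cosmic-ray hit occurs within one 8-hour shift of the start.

Over the interval, μ = 0.6 × 8 = 4.8 (an 8-hour shift = 8 hours).
The seventh arrival falls in the interval iff at least 7 events occur there: P(S_7 ≤ t) = P(N ≥ 7) = 1 − P(N ≤ 6) ≈ 0.2092.

0.2092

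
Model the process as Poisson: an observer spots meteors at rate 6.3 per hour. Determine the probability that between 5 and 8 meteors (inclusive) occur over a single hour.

0.5679

With mean μ = 6.3 per hour,
P(5 ≤ N ≤ 8) = Σ_{j=5}^{8} e^(−6.3) · 6.3^j/j! ≈ 0.5679.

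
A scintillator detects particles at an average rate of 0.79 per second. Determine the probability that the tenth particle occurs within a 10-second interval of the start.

Over the interval, μ = 0.79 × 10 = 7.9 (a 10-second interval = 10 seconds).
The tenth arrival falls in the interval iff at least 10 events occur there: P(S_10 ≤ t) = P(N ≥ 10) = 1 − P(N ≤ 9) ≈ 0.2710.

0.2710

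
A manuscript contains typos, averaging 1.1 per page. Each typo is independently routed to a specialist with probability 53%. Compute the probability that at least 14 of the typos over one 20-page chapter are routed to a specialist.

Thinning: the typos that are routed to a specialist themselves form a Poisson process with rate 0.53 × 1.1 = 0.583 per page.
Over the interval, μ = 0.583 × 20 = 11.66 (a 20-page chapter = 20 pages).
P(N ≥ 14) = 1 − P(N ≤ 13) ≈ 0.2831.

0.2831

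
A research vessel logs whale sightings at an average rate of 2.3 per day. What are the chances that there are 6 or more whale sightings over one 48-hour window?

0.3142

Over the interval, μ = 2.3 × 2 = 4.6 (a 48-hour window = 2 days).
P(N ≥ 6) = 1 − P(N ≤ 5) = 1 − Σ_{j=0}^{5} e^(−μ) μ^j/j! ≈ 0.3142.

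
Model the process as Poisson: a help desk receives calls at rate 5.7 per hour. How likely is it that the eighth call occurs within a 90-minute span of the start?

0.6208

Over the interval, μ = 5.7 × 1.5 = 8.55 (a 90-minute span = 1.5 hours).
The eighth arrival falls in the interval iff at least 8 events occur there: P(S_8 ≤ t) = P(N ≥ 8) = 1 − P(N ≤ 7) ≈ 0.6208.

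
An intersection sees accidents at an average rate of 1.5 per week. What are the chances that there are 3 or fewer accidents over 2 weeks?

0.6472

Over the interval, μ = 1.5 × 2 = 3 (2 weeks).
P(N ≤ 3) = Σ_{j=0}^{3} e^(−μ) μ^j/j! ≈ 0.6472.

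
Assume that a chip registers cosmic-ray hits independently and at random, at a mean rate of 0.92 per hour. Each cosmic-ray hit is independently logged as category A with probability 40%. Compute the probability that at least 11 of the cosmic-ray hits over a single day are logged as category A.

Thinning: the cosmic-ray hits that are logged as category A themselves form a Poisson process with rate 0.4 × 0.92 = 0.368 per hour.
Over the interval, μ = 0.368 × 24 = 8.832 (a day = 24 hours).
P(N ≥ 11) = 1 − P(N ≤ 10) ≈ 0.2743.

0.2743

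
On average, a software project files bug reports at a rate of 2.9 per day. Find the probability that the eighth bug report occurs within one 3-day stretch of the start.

0.6398

Over the interval, μ = 2.9 × 3 = 8.7 (a 3-day stretch = 3 days).
The eighth arrival falls in the interval iff at least 8 events occur there: P(S_8 ≤ t) = P(N ≥ 8) = 1 − P(N ≤ 7) ≈ 0.6398.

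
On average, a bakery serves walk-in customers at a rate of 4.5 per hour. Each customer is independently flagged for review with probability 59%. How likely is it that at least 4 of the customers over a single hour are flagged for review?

0.2760

Thinning: the customers that are flagged for review themselves form a Poisson process with rate 0.59 × 4.5 = 2.655 per hour.
So μ = 2.655.
P(N ≥ 4) = 1 − P(N ≤ 3) ≈ 0.2760.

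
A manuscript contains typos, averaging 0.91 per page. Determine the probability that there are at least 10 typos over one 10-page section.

Over the interval, μ = 0.91 × 10 = 9.1 (a 10-page section = 10 pages).
P(N ≥ 10) = 1 − P(N ≤ 9) = 1 − Σ_{j=0}^{9} e^(−μ) μ^j/j! ≈ 0.4258.

0.4258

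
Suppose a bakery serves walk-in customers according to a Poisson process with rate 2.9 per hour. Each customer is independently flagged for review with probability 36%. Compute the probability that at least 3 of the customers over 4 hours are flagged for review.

Thinning: the customers that are flagged for review themselves form a Poisson process with rate 0.36 × 2.9 = 1.044 per hour.
Over the interval, μ = 1.044 × 4 = 4.176 (4 hours).
P(N ≥ 3) = 1 − P(N ≤ 2) ≈ 0.7866.

0.7866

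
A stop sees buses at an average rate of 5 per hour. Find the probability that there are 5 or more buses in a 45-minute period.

Over the interval, μ = 5 × 0.75 = 3.75 (a 45-minute period = 0.75 hours).
P(N ≥ 5) = 1 − P(N ≤ 4) = 1 − Σ_{j=0}^{4} e^(−μ) μ^j/j! ≈ 0.3225.

0.3225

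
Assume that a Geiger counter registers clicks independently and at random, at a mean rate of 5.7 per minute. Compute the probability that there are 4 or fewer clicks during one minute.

0.3272

With mean μ = 5.7 per minute,
P(N ≤ 4) = Σ_{j=0}^{4} e^(−μ) μ^j/j! ≈ 0.3272.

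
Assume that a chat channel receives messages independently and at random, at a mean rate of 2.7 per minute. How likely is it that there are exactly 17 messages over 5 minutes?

0.0633

Over the interval, μ = 2.7 × 5 = 13.5 (5 minutes).
P(N = 17) = e^(−μ) μ^17/17! = e^(−13.5) · 13.5^17/355687428096000 ≈ 0.0633.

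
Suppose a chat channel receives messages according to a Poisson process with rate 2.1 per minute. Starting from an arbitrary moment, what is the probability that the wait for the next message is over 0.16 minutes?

The wait for the next event is exponential with rate λ = 2.1 per minute.
P(T > 0.16) = e^(−λt) = e^(−2.1 × 0.16) = e^(−0.336) ≈ 0.7146.

0.7146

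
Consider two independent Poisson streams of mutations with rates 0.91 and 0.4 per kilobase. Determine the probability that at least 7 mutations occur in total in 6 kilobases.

0.6692

Independent Poisson processes superpose: combined rate λ = 0.91 + 0.4 = 1.31 per kilobase.
Over the interval, μ = 1.31 × 6 = 7.86 (6 kilobases).
P(N ≥ 7) = 1 − P(N ≤ 6) ≈ 0.6692.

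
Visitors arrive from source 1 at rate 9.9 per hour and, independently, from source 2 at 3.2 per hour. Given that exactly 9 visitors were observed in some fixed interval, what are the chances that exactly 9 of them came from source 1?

0.0804

Given the total, each event is independently from source 1 with probability p = λ_1/(λ_1+λ_2) = 9.9/13.1 ≈ 0.7557.
So K ~ Binomial(9, 9.9/13.1): P(K = 9) = C(9,9) · (9.9/13.1)^9 · (3.2/13.1)^0 ≈ 0.0804.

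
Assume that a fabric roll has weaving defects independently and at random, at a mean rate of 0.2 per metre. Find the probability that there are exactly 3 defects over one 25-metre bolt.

Over the interval, μ = 0.2 × 25 = 5 (a 25-metre bolt = 25 metres).
P(N = 3) = e^(−μ) μ^3/3! = e^(−5) · 5^3/6 ≈ 0.1404.

0.1404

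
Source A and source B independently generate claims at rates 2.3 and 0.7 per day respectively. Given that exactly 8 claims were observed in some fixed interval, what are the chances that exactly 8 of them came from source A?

0.1194

Given the total, each event is independently from source A with probability p = λ_A/(λ_A+λ_B) = 2.3/3 ≈ 0.7667.
So K ~ Binomial(8, 2.3/3): P(K = 8) = C(8,8) · (2.3/3)^8 · (0.7/3)^0 ≈ 0.1194.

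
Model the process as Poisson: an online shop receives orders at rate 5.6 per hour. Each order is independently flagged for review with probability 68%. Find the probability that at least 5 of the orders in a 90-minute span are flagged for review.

0.6745

Thinning: the orders that are flagged for review themselves form a Poisson process with rate 0.68 × 5.6 = 3.808 per hour.
Over the interval, μ = 3.808 × 1.5 = 5.712 (a 90-minute span = 1.5 hours).
P(N ≥ 5) = 1 − P(N ≤ 4) ≈ 0.6745.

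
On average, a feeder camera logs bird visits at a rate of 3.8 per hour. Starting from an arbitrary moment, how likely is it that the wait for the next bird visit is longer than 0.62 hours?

0.0948

The wait for the next event is exponential with rate λ = 3.8 per hour.
P(T > 0.62) = e^(−λt) = e^(−3.8 × 0.62) = e^(−2.356) ≈ 0.0948.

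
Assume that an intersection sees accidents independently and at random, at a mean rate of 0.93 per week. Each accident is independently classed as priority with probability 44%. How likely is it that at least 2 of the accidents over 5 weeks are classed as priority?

Thinning: the accidents that are classed as priority themselves form a Poisson process with rate 0.44 × 0.93 = 0.4092 per week.
Over the interval, μ = 0.4092 × 5 = 2.046 (5 weeks).
P(N ≥ 2) = 1 − P(N ≤ 1) ≈ 0.6063.

0.6063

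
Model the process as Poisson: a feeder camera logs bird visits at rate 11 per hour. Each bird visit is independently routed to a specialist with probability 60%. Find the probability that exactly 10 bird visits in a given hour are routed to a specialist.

Thinning: the bird visits that are routed to a specialist themselves form a Poisson process with rate 0.6 × 11 = 6.6 per hour.
So μ = 6.6.
P(N = 10) = e^(−6.6) · 6.6^10/10! ≈ 0.0588.

0.0588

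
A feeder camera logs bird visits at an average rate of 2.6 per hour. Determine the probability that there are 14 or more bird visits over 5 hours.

0.4270

Over the interval, μ = 2.6 × 5 = 13 (5 hours).
P(N ≥ 14) = 1 − P(N ≤ 13) = 1 − Σ_{j=0}^{13} e^(−μ) μ^j/j! ≈ 0.4270.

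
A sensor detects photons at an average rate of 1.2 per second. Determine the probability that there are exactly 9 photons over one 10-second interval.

0.0874

Over the interval, μ = 1.2 × 10 = 12 (a 10-second interval = 10 seconds).
P(N = 9) = e^(−μ) μ^9/9! = e^(−12) · 12^9/362880 ≈ 0.0874.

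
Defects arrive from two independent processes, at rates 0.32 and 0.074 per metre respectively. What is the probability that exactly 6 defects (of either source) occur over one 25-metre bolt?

Independent Poisson processes superpose: combined rate λ = 0.32 + 0.074 = 0.394 per metre.
Over the interval, μ = 0.394 × 25 = 9.85 (a 25-metre bolt = 25 metres).
P(N = 6) = e^(−9.85) · 9.85^6/6! ≈ 0.0669.

0.0669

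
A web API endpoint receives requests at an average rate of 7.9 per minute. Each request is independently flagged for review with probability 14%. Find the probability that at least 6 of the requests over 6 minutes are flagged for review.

Thinning: the requests that are flagged for review themselves form a Poisson process with rate 0.14 × 7.9 = 1.106 per minute.
Over the interval, μ = 1.106 × 6 = 6.636 (6 minutes).
P(N ≥ 6) = 1 − P(N ≤ 5) ≈ 0.6504.

0.6504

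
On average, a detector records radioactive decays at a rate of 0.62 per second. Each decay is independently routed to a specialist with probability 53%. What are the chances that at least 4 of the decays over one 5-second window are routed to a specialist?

Thinning: the decays that are routed to a specialist themselves form a Poisson process with rate 0.53 × 0.62 = 0.3286 per second.
Over the interval, μ = 0.3286 × 5 = 1.643 (a 5-second window = 5 seconds).
P(N ≥ 4) = 1 − P(N ≤ 3) ≈ 0.0849.

0.0849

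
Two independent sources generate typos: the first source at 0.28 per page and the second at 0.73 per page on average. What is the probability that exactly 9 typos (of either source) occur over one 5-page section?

Independent Poisson processes superpose: combined rate λ = 0.28 + 0.73 = 1.01 per page.
Over the interval, μ = 1.01 × 5 = 5.05 (a 5-page section = 5 pages).
P(N = 9) = e^(−5.05) · 5.05^9/9! ≈ 0.0377.

0.0377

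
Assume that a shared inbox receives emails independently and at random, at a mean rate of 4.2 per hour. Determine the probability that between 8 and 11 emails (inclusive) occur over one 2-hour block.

Over the interval, μ = 4.2 × 2 = 8.4 (a 2-hour block = 2 hours).
P(8 ≤ N ≤ 11) = Σ_{j=8}^{11} e^(−8.4) · 8.4^j/j! ≈ 0.4584.

0.4584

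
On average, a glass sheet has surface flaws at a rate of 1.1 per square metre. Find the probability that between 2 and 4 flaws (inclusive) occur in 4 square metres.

Over the interval, μ = 1.1 × 4 = 4.4 (4 square metres).
P(2 ≤ N ≤ 4) = Σ_{j=2}^{4} e^(−4.4) · 4.4^j/j! ≈ 0.4849.

0.4849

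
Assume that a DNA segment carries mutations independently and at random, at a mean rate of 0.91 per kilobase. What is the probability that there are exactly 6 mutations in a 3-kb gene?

Over the interval, μ = 0.91 × 3 = 2.73 (a 3-kb gene = 3 kilobases).
P(N = 6) = e^(−μ) μ^6/6! = e^(−2.73) · 2.73^6/720 ≈ 0.0375.

0.0375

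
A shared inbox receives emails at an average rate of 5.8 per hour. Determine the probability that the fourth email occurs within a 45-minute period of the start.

Over the interval, μ = 5.8 × 0.75 = 4.35 (a 45-minute period = 0.75 hours).
The fourth arrival falls in the interval iff at least 4 events occur there: P(S_4 ≤ t) = P(N ≥ 4) = 1 − P(N ≤ 3) ≈ 0.6318.

0.6318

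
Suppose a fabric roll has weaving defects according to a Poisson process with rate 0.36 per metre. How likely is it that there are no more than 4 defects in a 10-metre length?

Over the interval, μ = 0.36 × 10 = 3.6 (a 10-metre length = 10 metres).
P(N ≤ 4) = Σ_{j=0}^{4} e^(−μ) μ^j/j! ≈ 0.7064.

0.7064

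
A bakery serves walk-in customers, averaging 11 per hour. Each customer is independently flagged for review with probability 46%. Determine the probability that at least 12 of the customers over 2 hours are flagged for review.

0.3170

Thinning: the customers that are flagged for review themselves form a Poisson process with rate 0.46 × 11 = 5.06 per hour.
Over the interval, μ = 5.06 × 2 = 10.12 (2 hours).
P(N ≥ 12) = 1 − P(N ≤ 11) ≈ 0.3170.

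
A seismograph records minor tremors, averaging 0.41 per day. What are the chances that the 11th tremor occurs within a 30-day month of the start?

0.6834

Over the interval, μ = 0.41 × 30 = 12.3 (a 30-day month = 30 days).
The 11th arrival falls in the interval iff at least 11 events occur there: P(S_11 ≤ t) = P(N ≥ 11) = 1 − P(N ≤ 10) ≈ 0.6834.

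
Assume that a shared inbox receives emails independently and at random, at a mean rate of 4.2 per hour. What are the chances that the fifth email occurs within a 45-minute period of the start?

Over the interval, μ = 4.2 × 0.75 = 3.15 (a 45-minute period = 0.75 hours).
The fifth arrival falls in the interval iff at least 5 events occur there: P(S_5 ≤ t) = P(N ≥ 5) = 1 − P(N ≤ 4) ≈ 0.2105.

0.2105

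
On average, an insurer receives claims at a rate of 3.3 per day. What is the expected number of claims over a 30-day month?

E[N] = λt = 3.3 × 30 = 99 (a 30-day month = 30 days).

99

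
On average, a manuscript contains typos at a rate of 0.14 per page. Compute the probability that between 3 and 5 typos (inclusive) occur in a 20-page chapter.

0.4654

Over the interval, μ = 0.14 × 20 = 2.8 (a 20-page chapter = 20 pages).
P(3 ≤ N ≤ 5) = Σ_{j=3}^{5} e^(−2.8) · 2.8^j/j! ≈ 0.4654.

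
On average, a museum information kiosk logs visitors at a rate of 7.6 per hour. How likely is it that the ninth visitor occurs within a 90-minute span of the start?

Over the interval, μ = 7.6 × 1.5 = 11.4 (a 90-minute span = 1.5 hours).
The ninth arrival falls in the interval iff at least 9 events occur there: P(S_9 ≤ t) = P(N ≥ 9) = 1 − P(N ≤ 8) ≈ 0.8016.

0.8016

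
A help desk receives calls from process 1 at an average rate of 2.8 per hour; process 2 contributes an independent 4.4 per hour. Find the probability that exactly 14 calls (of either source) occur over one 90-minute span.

Independent Poisson processes superpose: combined rate λ = 2.8 + 4.4 = 7.2 per hour.
Over the interval, μ = 7.2 × 1.5 = 10.8 (a 90-minute span = 1.5 hours).
P(N = 14) = e^(−10.8) · 10.8^14/14! ≈ 0.0687.

0.0687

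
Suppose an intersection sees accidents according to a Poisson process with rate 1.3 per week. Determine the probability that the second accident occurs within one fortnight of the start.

0.7326

Over the interval, μ = 1.3 × 2 = 2.6 (a fortnight = 2 weeks).
The second arrival falls in the interval iff at least 2 events occur there: P(S_2 ≤ t) = P(N ≥ 2) = 1 − P(N ≤ 1) ≈ 0.7326.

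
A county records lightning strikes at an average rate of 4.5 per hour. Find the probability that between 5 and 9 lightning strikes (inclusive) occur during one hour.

0.4508

With mean μ = 4.5 per hour,
P(5 ≤ N ≤ 9) = Σ_{j=5}^{9} e^(−4.5) · 4.5^j/j! ≈ 0.4508.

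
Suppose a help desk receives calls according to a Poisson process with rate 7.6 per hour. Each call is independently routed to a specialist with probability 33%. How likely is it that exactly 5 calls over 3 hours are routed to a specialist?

0.1085

Thinning: the calls that are routed to a specialist themselves form a Poisson process with rate 0.33 × 7.6 = 2.508 per hour.
Over the interval, μ = 2.508 × 3 = 7.524 (3 hours).
P(N = 5) = e^(−7.524) · 7.524^5/5! ≈ 0.1085.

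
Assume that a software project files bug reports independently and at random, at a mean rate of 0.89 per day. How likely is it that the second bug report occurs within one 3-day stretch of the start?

0.7458

Over the interval, μ = 0.89 × 3 = 2.67 (a 3-day stretch = 3 days).
The second arrival falls in the interval iff at least 2 events occur there: P(S_2 ≤ t) = P(N ≥ 2) = 1 − P(N ≤ 1) ≈ 0.7458.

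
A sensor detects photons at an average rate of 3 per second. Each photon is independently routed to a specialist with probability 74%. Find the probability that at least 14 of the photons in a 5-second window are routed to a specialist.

0.2281

Thinning: the photons that are routed to a specialist themselves form a Poisson process with rate 0.74 × 3 = 2.22 per second.
Over the interval, μ = 2.22 × 5 = 11.1 (a 5-second window = 5 seconds).
P(N ≥ 14) = 1 − P(N ≤ 13) ≈ 0.2281.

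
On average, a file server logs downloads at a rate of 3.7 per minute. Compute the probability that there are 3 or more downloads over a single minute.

With mean μ = 3.7 per minute,
P(N ≥ 3) = 1 − P(N ≤ 2) = 1 − Σ_{j=0}^{2} e^(−μ) μ^j/j! ≈ 0.7146.

0.7146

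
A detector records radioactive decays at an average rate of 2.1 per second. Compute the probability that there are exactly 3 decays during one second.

0.1890

With mean μ = 2.1 per second,
P(N = 3) = e^(−μ) μ^3/3! = e^(−2.1) · 2.1^3/6 ≈ 0.1890.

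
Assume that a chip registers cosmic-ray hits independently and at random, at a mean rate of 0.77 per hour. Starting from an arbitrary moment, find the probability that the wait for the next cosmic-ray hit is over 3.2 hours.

The wait for the next event is exponential with rate λ = 0.77 per hour.
P(T > 3.2) = e^(−λt) = e^(−0.77 × 3.2) = e^(−2.464) ≈ 0.0851.

0.0851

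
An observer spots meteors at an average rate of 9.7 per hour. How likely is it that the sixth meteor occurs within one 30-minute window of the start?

0.3577

Over the interval, μ = 9.7 × 0.5 = 4.85 (a 30-minute window = 0.5 hours).
The sixth arrival falls in the interval iff at least 6 events occur there: P(S_6 ≤ t) = P(N ≥ 6) = 1 − P(N ≤ 5) ≈ 0.3577.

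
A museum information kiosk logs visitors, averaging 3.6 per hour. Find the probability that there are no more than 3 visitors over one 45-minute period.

0.7141

Over the interval, μ = 3.6 × 0.75 = 2.7 (a 45-minute period = 0.75 hours).
P(N ≤ 3) = Σ_{j=0}^{3} e^(−μ) μ^j/j! ≈ 0.7141.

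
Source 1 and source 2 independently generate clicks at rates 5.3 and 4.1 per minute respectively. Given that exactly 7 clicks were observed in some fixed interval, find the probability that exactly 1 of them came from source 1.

0.0272

Given the total, each event is independently from source 1 with probability p = λ_1/(λ_1+λ_2) = 5.3/9.4 ≈ 0.5638.
So K ~ Binomial(7, 5.3/9.4): P(K = 1) = C(7,1) · (5.3/9.4)^1 · (4.1/9.4)^6 ≈ 0.0272.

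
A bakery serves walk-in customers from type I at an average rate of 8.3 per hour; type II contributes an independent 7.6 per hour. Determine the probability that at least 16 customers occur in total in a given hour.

Independent Poisson processes superpose: combined rate λ = 8.3 + 7.6 = 15.9 per hour.
So μ = 15.9.
P(N ≥ 16) = 1 − P(N ≤ 15) ≈ 0.5233.

0.5233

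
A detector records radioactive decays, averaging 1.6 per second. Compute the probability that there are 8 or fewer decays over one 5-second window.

Over the interval, μ = 1.6 × 5 = 8 (a 5-second window = 5 seconds).
P(N ≤ 8) = Σ_{j=0}^{8} e^(−μ) μ^j/j! ≈ 0.5925.

0.5925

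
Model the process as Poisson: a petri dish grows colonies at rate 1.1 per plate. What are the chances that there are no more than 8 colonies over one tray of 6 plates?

0.7796

Over the interval, μ = 1.1 × 6 = 6.6 (a tray of 6 plates = 6 plates).
P(N ≤ 8) = Σ_{j=0}^{8} e^(−μ) μ^j/j! ≈ 0.7796.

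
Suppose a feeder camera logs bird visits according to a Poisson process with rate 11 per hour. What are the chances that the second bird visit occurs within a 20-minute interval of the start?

Over the interval, μ = 11 × 1/3 ≈ 3.66667 (a 20-minute interval = 1/3 hours).
The second arrival falls in the interval iff at least 2 events occur there: P(S_2 ≤ t) = P(N ≥ 2) = 1 − P(N ≤ 1) ≈ 0.8807.

0.8807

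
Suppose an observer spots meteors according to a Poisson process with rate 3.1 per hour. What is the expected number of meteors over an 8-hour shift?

E[N] = λt = 3.1 × 8 = 24.8 (an 8-hour shift = 8 hours).

24.8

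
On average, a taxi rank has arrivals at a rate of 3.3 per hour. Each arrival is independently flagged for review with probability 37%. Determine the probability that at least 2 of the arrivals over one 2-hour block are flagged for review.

0.7006

Thinning: the arrivals that are flagged for review themselves form a Poisson process with rate 0.37 × 3.3 = 1.221 per hour.
Over the interval, μ = 1.221 × 2 = 2.442 (a 2-hour block = 2 hours).
P(N ≥ 2) = 1 − P(N ≤ 1) ≈ 0.7006.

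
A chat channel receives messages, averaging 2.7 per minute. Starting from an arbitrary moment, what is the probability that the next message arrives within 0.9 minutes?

Inter-arrival times are exponential with rate λ = 2.7 per minute.
P(T ≤ 0.9) = 1 − e^(−λt) = 1 − e^(−2.7 × 0.9) = 1 − e^(−2.43) ≈ 0.9120.

0.9120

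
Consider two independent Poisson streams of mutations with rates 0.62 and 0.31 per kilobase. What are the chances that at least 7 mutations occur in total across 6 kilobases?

0.3266

Independent Poisson processes superpose: combined rate λ = 0.62 + 0.31 = 0.93 per kilobase.
Over the interval, μ = 0.93 × 6 = 5.58 (6 kilobases).
P(N ≥ 7) = 1 − P(N ≤ 6) ≈ 0.3266.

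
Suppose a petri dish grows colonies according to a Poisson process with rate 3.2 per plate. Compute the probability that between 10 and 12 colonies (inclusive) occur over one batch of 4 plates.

Over the interval, μ = 3.2 × 4 = 12.8 (a batch of 4 plates = 4 plates).
P(10 ≤ N ≤ 12) = Σ_{j=10}^{12} e^(−12.8) · 12.8^j/j! ≈ 0.3058.

0.3058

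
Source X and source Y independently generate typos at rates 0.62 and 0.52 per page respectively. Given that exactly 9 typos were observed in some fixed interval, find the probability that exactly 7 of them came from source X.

0.1054

Given the total, each event is independently from source X with probability p = λ_X/(λ_X+λ_Y) = 0.62/1.14 ≈ 0.5439.
So K ~ Binomial(9, 0.62/1.14): P(K = 7) = C(9,7) · (0.62/1.14)^7 · (0.52/1.14)^2 ≈ 0.1054.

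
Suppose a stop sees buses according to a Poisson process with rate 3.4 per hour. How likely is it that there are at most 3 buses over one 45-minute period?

0.7468

Over the interval, μ = 3.4 × 0.75 = 2.55 (a 45-minute period = 0.75 hours).
P(N ≤ 3) = Σ_{j=0}^{3} e^(−μ) μ^j/j! ≈ 0.7468.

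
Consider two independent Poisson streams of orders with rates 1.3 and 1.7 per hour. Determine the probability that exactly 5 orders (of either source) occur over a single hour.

0.1008

Independent Poisson processes superpose: combined rate λ = 1.3 + 1.7 = 3 per hour.
So μ = 3.
P(N = 5) = e^(−3) · 3^5/5! ≈ 0.1008.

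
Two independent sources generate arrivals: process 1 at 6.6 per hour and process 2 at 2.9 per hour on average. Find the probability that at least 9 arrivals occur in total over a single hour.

0.6082

Independent Poisson processes superpose: combined rate λ = 6.6 + 2.9 = 9.5 per hour.
So μ = 9.5.
P(N ≥ 9) = 1 − P(N ≤ 8) ≈ 0.6082.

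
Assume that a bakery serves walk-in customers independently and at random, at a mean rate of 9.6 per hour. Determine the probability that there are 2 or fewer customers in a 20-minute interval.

Over the interval, μ = 9.6 × 1/3 = 3.2 (a 20-minute interval = 1/3 hours).
P(N ≤ 2) = Σ_{j=0}^{2} e^(−μ) μ^j/j! ≈ 0.3799.

0.3799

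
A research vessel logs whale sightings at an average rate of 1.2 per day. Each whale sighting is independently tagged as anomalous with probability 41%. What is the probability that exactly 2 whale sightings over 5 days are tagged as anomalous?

0.2585

Thinning: the whale sightings that are tagged as anomalous themselves form a Poisson process with rate 0.41 × 1.2 = 0.492 per day.
Over the interval, μ = 0.492 × 5 = 2.46 (5 days).
P(N = 2) = e^(−2.46) · 2.46^2/2! ≈ 0.2585.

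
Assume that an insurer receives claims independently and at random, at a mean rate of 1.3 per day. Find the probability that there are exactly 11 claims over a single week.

0.0991

Over the interval, μ = 1.3 × 7 = 9.1 (a week = 7 days).
P(N = 11) = e^(−μ) μ^11/11! = e^(−9.1) · 9.1^11/39916800 ≈ 0.0991.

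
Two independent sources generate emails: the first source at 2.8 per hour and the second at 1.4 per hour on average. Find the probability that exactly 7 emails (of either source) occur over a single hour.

Independent Poisson processes superpose: combined rate λ = 2.8 + 1.4 = 4.2 per hour.
So μ = 4.2.
P(N = 7) = e^(−4.2) · 4.2^7/7! ≈ 0.0686.

0.0686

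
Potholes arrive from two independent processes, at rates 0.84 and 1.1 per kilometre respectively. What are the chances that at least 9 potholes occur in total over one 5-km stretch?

0.6324

Independent Poisson processes superpose: combined rate λ = 0.84 + 1.1 = 1.94 per kilometre.
Over the interval, μ = 1.94 × 5 = 9.7 (a 5-km stretch = 5 kilometres).
P(N ≥ 9) = 1 − P(N ≤ 8) ≈ 0.6324.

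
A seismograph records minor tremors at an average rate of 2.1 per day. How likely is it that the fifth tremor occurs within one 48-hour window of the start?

0.4102

Over the interval, μ = 2.1 × 2 = 4.2 (a 48-hour window = 2 days).
The fifth arrival falls in the interval iff at least 5 events occur there: P(S_5 ≤ t) = P(N ≥ 5) = 1 − P(N ≤ 4) ≈ 0.4102.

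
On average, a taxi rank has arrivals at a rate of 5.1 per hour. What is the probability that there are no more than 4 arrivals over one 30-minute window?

0.8844

Over the interval, μ = 5.1 × 0.5 = 2.55 (a 30-minute window = 0.5 hours).
P(N ≤ 4) = Σ_{j=0}^{4} e^(−μ) μ^j/j! ≈ 0.8844.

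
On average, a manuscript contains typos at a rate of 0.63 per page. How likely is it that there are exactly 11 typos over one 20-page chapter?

Over the interval, μ = 0.63 × 20 = 12.6 (a 20-page chapter = 20 pages).
P(N = 11) = e^(−μ) μ^11/11! = e^(−12.6) · 12.6^11/39916800 ≈ 0.1074.

0.1074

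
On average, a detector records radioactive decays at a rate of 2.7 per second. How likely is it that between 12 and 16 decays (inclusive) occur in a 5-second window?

Over the interval, μ = 2.7 × 5 = 13.5 (a 5-second window = 5 seconds).
P(12 ≤ N ≤ 16) = Σ_{j=12}^{16} e^(−13.5) · 13.5^j/j! ≈ 0.4931.

0.4931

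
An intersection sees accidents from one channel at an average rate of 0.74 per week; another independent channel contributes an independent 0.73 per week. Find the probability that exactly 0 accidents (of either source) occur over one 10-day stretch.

0.1225

Independent Poisson processes superpose: combined rate λ = 0.74 + 0.73 = 1.47 per week.
Over the interval, μ = 1.47 × 10/7 = 2.1 (a 10-day stretch = 10/7 weeks).
P(N = 0) = e^(−2.1) · 2.1^0/0! ≈ 0.1225.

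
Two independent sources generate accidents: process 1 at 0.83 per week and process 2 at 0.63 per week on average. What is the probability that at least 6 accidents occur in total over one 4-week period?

0.5283

Independent Poisson processes superpose: combined rate λ = 0.83 + 0.63 = 1.46 per week.
Over the interval, μ = 1.46 × 4 = 5.84 (a 4-week period = 4 weeks).
P(N ≥ 6) = 1 − P(N ≤ 5) ≈ 0.5283.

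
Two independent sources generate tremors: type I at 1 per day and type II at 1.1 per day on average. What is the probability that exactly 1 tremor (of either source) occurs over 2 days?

Independent Poisson processes superpose: combined rate λ = 1 + 1.1 = 2.1 per day.
Over the interval, μ = 2.1 × 2 = 4.2 (2 days).
P(N = 1) = e^(−4.2) · 4.2^1/1! ≈ 0.0630.

0.0630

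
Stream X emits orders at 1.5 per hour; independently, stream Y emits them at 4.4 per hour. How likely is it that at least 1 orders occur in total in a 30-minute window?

0.9477

Independent Poisson processes superpose: combined rate λ = 1.5 + 4.4 = 5.9 per hour.
Over the interval, μ = 5.9 × 0.5 = 2.95 (a 30-minute window = 0.5 hours).
P(N ≥ 1) = 1 − P(N ≤ 0) ≈ 0.9477.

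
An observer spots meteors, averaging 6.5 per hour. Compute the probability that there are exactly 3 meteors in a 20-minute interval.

0.1942

Over the interval, μ = 6.5 × 1/3 ≈ 2.16667 (a 20-minute interval = 1/3 hours).
P(N = 3) = e^(−μ) μ^3/3! = e^(−2.16667) · 2.16667^3/6 ≈ 0.1942.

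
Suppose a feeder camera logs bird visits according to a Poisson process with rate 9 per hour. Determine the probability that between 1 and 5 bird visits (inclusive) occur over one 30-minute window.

Over the interval, μ = 9 × 0.5 = 4.5 (a 30-minute window = 0.5 hours).
P(1 ≤ N ≤ 5) = Σ_{j=1}^{5} e^(−4.5) · 4.5^j/j! ≈ 0.6918.

0.6918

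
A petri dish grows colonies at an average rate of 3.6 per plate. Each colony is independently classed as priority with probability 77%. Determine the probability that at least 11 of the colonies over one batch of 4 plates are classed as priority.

0.5506

Thinning: the colonies that are classed as priority themselves form a Poisson process with rate 0.77 × 3.6 = 2.772 per plate.
Over the interval, μ = 2.772 × 4 = 11.088 (a batch of 4 plates = 4 plates).
P(N ≥ 11) = 1 − P(N ≤ 10) ≈ 0.5506.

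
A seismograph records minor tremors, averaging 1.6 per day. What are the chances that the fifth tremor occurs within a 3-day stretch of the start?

Over the interval, μ = 1.6 × 3 = 4.8 (a 3-day stretch = 3 days).
The fifth arrival falls in the interval iff at least 5 events occur there: P(S_5 ≤ t) = P(N ≥ 5) = 1 − P(N ≤ 4) ≈ 0.5237.

0.5237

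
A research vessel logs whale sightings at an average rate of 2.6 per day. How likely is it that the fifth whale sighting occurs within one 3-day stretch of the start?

0.8883

Over the interval, μ = 2.6 × 3 = 7.8 (a 3-day stretch = 3 days).
The fifth arrival falls in the interval iff at least 5 events occur there: P(S_5 ≤ t) = P(N ≥ 5) = 1 − P(N ≤ 4) ≈ 0.8883.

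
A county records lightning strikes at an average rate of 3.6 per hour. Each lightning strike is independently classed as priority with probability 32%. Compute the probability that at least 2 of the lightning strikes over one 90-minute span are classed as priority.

Thinning: the lightning strikes that are classed as priority themselves form a Poisson process with rate 0.32 × 3.6 = 1.152 per hour.
Over the interval, μ = 1.152 × 1.5 = 1.728 (a 90-minute span = 1.5 hours).
P(N ≥ 2) = 1 − P(N ≤ 1) ≈ 0.5154.

0.5154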